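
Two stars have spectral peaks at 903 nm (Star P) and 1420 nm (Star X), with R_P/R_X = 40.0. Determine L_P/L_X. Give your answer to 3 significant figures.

Wien's law gives T ∝ 1/λ_max, so T_P/T_X = λ_X/λ_P = 1420/903 = 1.573.
Then L ∝ R²T⁴ gives L_P/L_X = (40.0)² × (1.573)⁴ = 1600 × 6.115 = 9784.

9.78×10^3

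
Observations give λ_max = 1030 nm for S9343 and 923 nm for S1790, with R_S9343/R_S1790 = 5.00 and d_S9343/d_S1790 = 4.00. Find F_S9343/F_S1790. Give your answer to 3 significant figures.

Wien's law: T_S9343/T_S1790 = λ_S1790/λ_S9343 = 923/1030 = 0.8961.
L_S9343/L_S1790 = (R_S9343/R_S1790)²(T_S9343/T_S1790)⁴ = (5.00)²(0.8961)⁴ = 16.12.
F_S9343/F_S1790 = (L_S9343/L_S1790)/(d_S9343/d_S1790)² = 16.12/(4.00)² = 1.008.

1.01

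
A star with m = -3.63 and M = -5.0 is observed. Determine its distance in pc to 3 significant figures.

18.8 pc

m − M = 5 log₁₀(d/10 pc)
-3.63 − (-5.0) = 1.37 = 5 log₁₀(d/10)
d = 10 × 10^(1.37/5) = 10 × 10^0.274 = 18.79 pc.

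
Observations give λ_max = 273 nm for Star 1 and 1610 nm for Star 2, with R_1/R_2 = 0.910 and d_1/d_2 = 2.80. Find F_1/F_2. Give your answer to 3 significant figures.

Wien's law: T_1/T_2 = λ_2/λ_1 = 1610/273 = 5.897.
L_1/L_2 = (R_1/R_2)²(T_1/T_2)⁴ = (0.910)²(5.897)⁴ = 1002.
F_1/F_2 = (L_1/L_2)/(d_1/d_2)² = 1002/(2.80)² = 127.8.

128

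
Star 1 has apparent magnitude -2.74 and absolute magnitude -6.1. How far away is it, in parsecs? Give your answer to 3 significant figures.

47.0 pc

m − M = 5 log₁₀(d/10 pc)
-2.74 − (-6.1) = 3.36 = 5 log₁₀(d/10)
d = 10 × 10^(3.36/5) = 10 × 10^0.672 = 46.99 pc.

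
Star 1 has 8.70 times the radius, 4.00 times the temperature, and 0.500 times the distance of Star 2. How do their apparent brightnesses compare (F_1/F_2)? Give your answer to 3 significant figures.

L_1/L_2 = (R_1/R_2)²(T_1/T_2)⁴ = (8.70)² × (4.00)⁴ = 1.938×10^4.
F_1/F_2 = (L_1/L_2)/(d_1/d_2)² = 1.938×10^4 / (0.500)² = 7.751×10^4.

7.75×10^4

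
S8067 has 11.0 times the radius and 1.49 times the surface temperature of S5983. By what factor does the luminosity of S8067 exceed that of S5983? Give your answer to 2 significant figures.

From the Stefan–Boltzmann law, L ∝ R²T⁴, so
L_S8067/L_S5983 = (R_S8067/R_S5983)² (T_S8067/T_S5983)⁴ = (11.0)² × (1.49)⁴ = 121.0 × 4.929 = 596.4.

6.0×10^2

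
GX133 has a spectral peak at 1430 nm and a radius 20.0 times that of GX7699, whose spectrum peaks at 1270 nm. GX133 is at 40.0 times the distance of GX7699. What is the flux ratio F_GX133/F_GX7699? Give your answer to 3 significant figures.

0.156

Wien's law: T_GX133/T_GX7699 = λ_GX7699/λ_GX133 = 1270/1430 = 0.8881.
L_GX133/L_GX7699 = (R_GX133/R_GX7699)²(T_GX133/T_GX7699)⁴ = (20.0)²(0.8881)⁴ = 248.8.
F_GX133/F_GX7699 = (L_GX133/L_GX7699)/(d_GX133/d_GX7699)² = 248.8/(40.0)² = 0.1555.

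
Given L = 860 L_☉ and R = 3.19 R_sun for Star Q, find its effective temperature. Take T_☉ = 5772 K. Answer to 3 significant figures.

1.75×10^4 K

T/T_☉ = (L/L_☉)^(1/4) / (R/R_☉)^(1/2)
T = 5772 × (860)^(1/4) / √(3.19) = 5772 × 5.415 / 1.786 = 1.750×10^4 K.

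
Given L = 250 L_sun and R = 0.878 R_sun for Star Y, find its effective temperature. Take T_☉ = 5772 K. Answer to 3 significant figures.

2.45×10^4 K

T/T_☉ = (L/L_☉)^(1/4) / (R/R_☉)^(1/2)
T = 5772 × (250)^(1/4) / √(0.878) = 5772 × 3.976 / 0.9370 = 2.449×10^4 K.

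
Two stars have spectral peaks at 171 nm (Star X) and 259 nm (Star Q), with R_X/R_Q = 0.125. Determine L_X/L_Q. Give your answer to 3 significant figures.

0.0822

Wien's law gives T ∝ 1/λ_max, so T_X/T_Q = λ_Q/λ_X = 259/171 = 1.515.
Then L ∝ R²T⁴ gives L_X/L_Q = (0.125)² × (1.515)⁴ = 0.01562 × 5.263 = 0.08223.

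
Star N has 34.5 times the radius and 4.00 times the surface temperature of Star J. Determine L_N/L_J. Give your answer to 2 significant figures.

From the Stefan–Boltzmann law, L ∝ R²T⁴, so
L_N/L_J = (R_N/R_J)² (T_N/T_J)⁴ = (34.5)² × (4.00)⁴ = 1190 × 256.0 = 3.047×10^5.

3.0×10^5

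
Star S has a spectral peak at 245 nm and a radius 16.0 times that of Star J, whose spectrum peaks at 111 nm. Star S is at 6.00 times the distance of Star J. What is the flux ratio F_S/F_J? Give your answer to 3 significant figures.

0.300

Wien's law: T_S/T_J = λ_J/λ_S = 111/245 = 0.4531.
L_S/L_J = (R_S/R_J)²(T_S/T_J)⁴ = (16.0)²(0.4531)⁴ = 10.79.
F_S/F_J = (L_S/L_J)/(d_S/d_J)² = 10.79/(6.00)² = 0.2996.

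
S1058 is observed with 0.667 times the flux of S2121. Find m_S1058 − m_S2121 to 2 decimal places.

m_S1058 − m_S2121 = −2.5 log₁₀(F_S1058/F_S2121) = −2.5 log₁₀(0.667) = −2.5 × (-0.176) = 0.440.

0.44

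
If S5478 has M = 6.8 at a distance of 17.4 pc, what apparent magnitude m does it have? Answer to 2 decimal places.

m = M + 5 log₁₀(d/10 pc) = 6.8 + 5 log₁₀(17.4/10)
  = 6.8 + 5 × 0.241 = 6.8 + 1.20 = 8.00.

8.00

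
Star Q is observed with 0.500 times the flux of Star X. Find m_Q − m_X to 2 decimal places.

m_Q − m_X = −2.5 log₁₀(F_Q/F_X) = −2.5 log₁₀(0.500) = −2.5 × (-0.301) = 0.753.

0.75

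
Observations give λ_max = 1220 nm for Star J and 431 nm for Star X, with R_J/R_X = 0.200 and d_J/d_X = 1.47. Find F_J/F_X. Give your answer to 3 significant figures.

Wien's law: T_J/T_X = λ_X/λ_J = 431/1220 = 0.3533.
L_J/L_X = (R_J/R_X)²(T_J/T_X)⁴ = (0.200)²(0.3533)⁴ = 6.231×10^-4.
F_J/F_X = (L_J/L_X)/(d_J/d_X)² = 6.231×10^-4/(1.47)² = 2.883×10^-4.

2.88×10^-4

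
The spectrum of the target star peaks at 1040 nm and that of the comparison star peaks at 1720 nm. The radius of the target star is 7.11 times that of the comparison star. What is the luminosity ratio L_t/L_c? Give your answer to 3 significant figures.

Wien's law gives T ∝ 1/λ_max, so T_t/T_c = λ_c/λ_t = 1720/1040 = 1.654.
Then L ∝ R²T⁴ gives L_t/L_c = (7.11)² × (1.654)⁴ = 50.55 × 7.481 = 378.2.

378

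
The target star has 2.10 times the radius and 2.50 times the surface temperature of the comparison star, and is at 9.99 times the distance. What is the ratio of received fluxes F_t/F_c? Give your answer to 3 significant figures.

L_t/L_c = (R_t/R_c)²(T_t/T_c)⁴ = (2.10)² × (2.50)⁴ = 172.3.
F_t/F_c = (L_t/L_c)/(d_t/d_c)² = 172.3 / (9.99)² = 1.726.

1.73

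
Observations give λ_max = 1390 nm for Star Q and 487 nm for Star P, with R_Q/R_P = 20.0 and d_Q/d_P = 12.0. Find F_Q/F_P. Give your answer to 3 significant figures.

0.0419

Wien's law: T_Q/T_P = λ_P/λ_Q = 487/1390 = 0.3504.
L_Q/L_P = (R_Q/R_P)²(T_Q/T_P)⁴ = (20.0)²(0.3504)⁴ = 6.027.
F_Q/F_P = (L_Q/L_P)/(d_Q/d_P)² = 6.027/(12.0)² = 0.04186.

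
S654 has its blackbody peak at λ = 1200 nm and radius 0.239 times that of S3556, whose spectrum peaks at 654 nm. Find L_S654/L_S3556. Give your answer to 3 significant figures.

0.00504

Wien's law gives T ∝ 1/λ_max, so T_S654/T_S3556 = λ_S3556/λ_S654 = 654/1200 = 0.5450.
Then L ∝ R²T⁴ gives L_S654/L_S3556 = (0.239)² × (0.5450)⁴ = 0.05712 × 0.08822 = 0.005039.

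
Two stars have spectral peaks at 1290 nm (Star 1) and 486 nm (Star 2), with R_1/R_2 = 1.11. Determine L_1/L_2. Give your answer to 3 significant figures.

0.0248

Wien's law gives T ∝ 1/λ_max, so T_1/T_2 = λ_2/λ_1 = 486/1290 = 0.3767.
Then L ∝ R²T⁴ gives L_1/L_2 = (1.11)² × (0.3767)⁴ = 1.232 × 0.02015 = 0.02482.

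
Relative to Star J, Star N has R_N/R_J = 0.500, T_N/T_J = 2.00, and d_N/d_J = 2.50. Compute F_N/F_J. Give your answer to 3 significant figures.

0.640

L_N/L_J = (R_N/R_J)²(T_N/T_J)⁴ = (0.500)² × (2.00)⁴ = 4.000.
F_N/F_J = (L_N/L_J)/(d_N/d_J)² = 4.000 / (2.50)² = 0.6400.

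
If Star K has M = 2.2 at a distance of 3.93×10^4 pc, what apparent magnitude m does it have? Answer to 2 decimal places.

20.17

m = M + 5 log₁₀(d/10 pc) = 2.2 + 5 log₁₀(3.93×10^4/10)
  = 2.2 + 5 × 3.594 = 2.2 + 17.97 = 20.17.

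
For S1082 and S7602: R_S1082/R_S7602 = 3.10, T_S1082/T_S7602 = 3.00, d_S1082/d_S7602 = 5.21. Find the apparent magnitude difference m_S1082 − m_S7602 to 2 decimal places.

-3.64

L_S1082/L_S7602 = (3.10)²(3.00)⁴ = 778.4.
F_S1082/F_S7602 = (L_S1082/L_S7602)/(d_S1082/d_S7602)² = 778.4/27.14 = 28.68.
m_S1082 − m_S7602 = −2.5 log₁₀(28.68) = -3.64.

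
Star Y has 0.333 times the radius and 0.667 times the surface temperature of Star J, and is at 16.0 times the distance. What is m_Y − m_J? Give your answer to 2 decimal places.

10.17

L_Y/L_J = (0.333)²(0.667)⁴ = 0.02195.
F_Y/F_J = (L_Y/L_J)/(d_Y/d_J)² = 0.02195/256.0 = 8.573×10^-5.
m_Y − m_J = −2.5 log₁₀(8.573×10^-5) = 10.17.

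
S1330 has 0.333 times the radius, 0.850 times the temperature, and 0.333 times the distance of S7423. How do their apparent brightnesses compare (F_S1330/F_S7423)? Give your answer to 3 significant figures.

0.522

L_S1330/L_S7423 = (R_S1330/R_S7423)²(T_S1330/T_S7423)⁴ = (0.333)² × (0.850)⁴ = 0.05788.
F_S1330/F_S7423 = (L_S1330/L_S7423)/(d_S1330/d_S7423)² = 0.05788 / (0.333)² = 0.5220.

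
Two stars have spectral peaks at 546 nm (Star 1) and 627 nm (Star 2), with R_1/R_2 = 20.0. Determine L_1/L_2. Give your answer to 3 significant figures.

Wien's law gives T ∝ 1/λ_max, so T_1/T_2 = λ_2/λ_1 = 627/546 = 1.148.
Then L ∝ R²T⁴ gives L_1/L_2 = (20.0)² × (1.148)⁴ = 400.0 × 1.739 = 695.6.

696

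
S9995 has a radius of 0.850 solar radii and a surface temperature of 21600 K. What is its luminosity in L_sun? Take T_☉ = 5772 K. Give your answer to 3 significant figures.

142 L_sun

L/L_☉ = (R/R_☉)² (T/T_☉)⁴ = (0.850)² × (21600/5772)⁴
       = 0.7225 × (3.742)⁴ = 0.7225 × 196.1 = 141.7.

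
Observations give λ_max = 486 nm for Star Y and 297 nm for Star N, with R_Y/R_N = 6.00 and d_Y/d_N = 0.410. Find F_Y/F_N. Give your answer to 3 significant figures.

29.9

Wien's law: T_Y/T_N = λ_N/λ_Y = 297/486 = 0.6111.
L_Y/L_N = (R_Y/R_N)²(T_Y/T_N)⁴ = (6.00)²(0.6111)⁴ = 5.021.
F_Y/F_N = (L_Y/L_N)/(d_Y/d_N)² = 5.021/(0.410)² = 29.87.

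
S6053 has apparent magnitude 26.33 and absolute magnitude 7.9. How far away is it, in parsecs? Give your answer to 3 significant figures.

4.85×10^4 pc

m − M = 5 log₁₀(d/10 pc)
26.33 − (7.9) = 18.43 = 5 log₁₀(d/10)
d = 10 × 10^(18.43/5) = 10 × 10^3.686 = 4.853×10^4 pc.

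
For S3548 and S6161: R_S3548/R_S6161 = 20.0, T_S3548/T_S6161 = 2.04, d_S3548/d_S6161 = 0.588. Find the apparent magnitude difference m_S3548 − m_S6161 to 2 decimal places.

-10.75

L_S3548/L_S6161 = (20.0)²(2.04)⁴ = 6928.
F_S3548/F_S6161 = (L_S3548/L_S6161)/(d_S3548/d_S6161)² = 6928/0.3457 = 2.004×10^4.
m_S3548 − m_S6161 = −2.5 log₁₀(2.004×10^4) = -10.75.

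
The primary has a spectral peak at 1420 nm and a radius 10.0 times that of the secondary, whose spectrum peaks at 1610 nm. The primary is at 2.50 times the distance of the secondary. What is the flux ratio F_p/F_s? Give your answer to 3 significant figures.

Wien's law: T_p/T_s = λ_s/λ_p = 1610/1420 = 1.134.
L_p/L_s = (R_p/R_s)²(T_p/T_s)⁴ = (10.0)²(1.134)⁴ = 165.3.
F_p/F_s = (L_p/L_s)/(d_p/d_s)² = 165.3/(2.50)² = 26.44.

26.4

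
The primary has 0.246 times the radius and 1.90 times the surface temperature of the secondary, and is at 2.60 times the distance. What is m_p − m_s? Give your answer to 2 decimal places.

2.33

L_p/L_s = (0.246)²(1.90)⁴ = 0.7887.
F_p/F_s = (L_p/L_s)/(d_p/d_s)² = 0.7887/6.760 = 0.1167.
m_p − m_s = −2.5 log₁₀(0.1167) = 2.33.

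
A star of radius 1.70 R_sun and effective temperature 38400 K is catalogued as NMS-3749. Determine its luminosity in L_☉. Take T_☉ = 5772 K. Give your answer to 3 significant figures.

5.66×10^3 L_☉

L/L_☉ = (R/R_☉)² (T/T_☉)⁴ = (1.70)² × (38400/5772)⁴
       = 2.890 × (6.653)⁴ = 2.890 × 1959 = 5661.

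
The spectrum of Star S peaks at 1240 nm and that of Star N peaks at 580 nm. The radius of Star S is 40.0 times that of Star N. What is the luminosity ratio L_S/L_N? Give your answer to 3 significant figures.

Wien's law gives T ∝ 1/λ_max, so T_S/T_N = λ_N/λ_S = 580/1240 = 0.4677.
Then L ∝ R²T⁴ gives L_S/L_N = (40.0)² × (0.4677)⁴ = 1600 × 0.04787 = 76.59.

76.6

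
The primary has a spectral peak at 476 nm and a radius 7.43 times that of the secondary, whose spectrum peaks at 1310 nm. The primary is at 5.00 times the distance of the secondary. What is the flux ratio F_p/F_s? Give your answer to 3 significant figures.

127

Wien's law: T_p/T_s = λ_s/λ_p = 1310/476 = 2.752.
L_p/L_s = (R_p/R_s)²(T_p/T_s)⁴ = (7.43)²(2.752)⁴ = 3167.
F_p/F_s = (L_p/L_s)/(d_p/d_s)² = 3167/(5.00)² = 126.7.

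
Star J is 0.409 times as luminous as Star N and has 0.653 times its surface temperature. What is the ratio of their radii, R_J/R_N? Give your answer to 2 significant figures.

L ∝ R²T⁴ gives R ∝ √L / T², so
R_J/R_N = √(0.409) / (0.653)² = 0.6395 / 0.4264 = 1.500.

1.5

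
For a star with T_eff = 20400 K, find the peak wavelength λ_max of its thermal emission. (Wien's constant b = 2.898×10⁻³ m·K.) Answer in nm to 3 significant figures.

λ_max = b/T = 2.898×10⁻³ / 20400 = 1.42×10^-7 m = 142.1 nm.

142 nm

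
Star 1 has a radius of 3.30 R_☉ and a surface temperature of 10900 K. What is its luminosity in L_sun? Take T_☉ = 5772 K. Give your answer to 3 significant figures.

L/L_☉ = (R/R_☉)² (T/T_☉)⁴ = (3.30)² × (10900/5772)⁴
       = 10.89 × (1.888)⁴ = 10.89 × 12.72 = 138.5.

138 L_sun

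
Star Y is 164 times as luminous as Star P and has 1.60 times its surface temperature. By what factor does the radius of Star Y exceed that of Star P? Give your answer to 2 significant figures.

L ∝ R²T⁴ gives R ∝ √L / T², so
R_Y/R_P = √(164) / (1.60)² = 12.81 / 2.560 = 5.002.

5.0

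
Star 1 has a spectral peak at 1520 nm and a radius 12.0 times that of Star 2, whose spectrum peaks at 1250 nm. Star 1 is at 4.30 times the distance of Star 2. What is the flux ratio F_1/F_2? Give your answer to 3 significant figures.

3.56

Wien's law: T_1/T_2 = λ_2/λ_1 = 1250/1520 = 0.8224.
L_1/L_2 = (R_1/R_2)²(T_1/T_2)⁴ = (12.0)²(0.8224)⁴ = 65.86.
F_1/F_2 = (L_1/L_2)/(d_1/d_2)² = 65.86/(4.30)² = 3.562.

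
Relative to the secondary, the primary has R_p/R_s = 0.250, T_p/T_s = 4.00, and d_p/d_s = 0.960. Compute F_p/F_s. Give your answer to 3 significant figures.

17.4

L_p/L_s = (R_p/R_s)²(T_p/T_s)⁴ = (0.250)² × (4.00)⁴ = 16.00.
F_p/F_s = (L_p/L_s)/(d_p/d_s)² = 16.00 / (0.960)² = 17.36.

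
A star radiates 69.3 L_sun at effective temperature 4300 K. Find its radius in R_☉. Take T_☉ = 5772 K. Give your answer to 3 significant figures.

15.0 R_☉

R/R_☉ = √(L/L_☉) / (T/T_☉)² = √(69.3) / (0.7450)²
       = 8.325 / 0.5550 = 15.00.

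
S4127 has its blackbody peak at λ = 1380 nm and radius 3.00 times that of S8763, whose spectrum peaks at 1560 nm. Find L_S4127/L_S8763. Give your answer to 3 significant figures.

Wien's law gives T ∝ 1/λ_max, so T_S4127/T_S8763 = λ_S8763/λ_S4127 = 1560/1380 = 1.130.
Then L ∝ R²T⁴ gives L_S4127/L_S8763 = (3.00)² × (1.130)⁴ = 9.000 × 1.633 = 14.70.

14.7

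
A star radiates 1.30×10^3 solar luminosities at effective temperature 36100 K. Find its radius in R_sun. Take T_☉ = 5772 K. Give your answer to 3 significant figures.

0.922 R_sun

R/R_☉ = √(L/L_☉) / (T/T_☉)² = √(1.30×10^3) / (6.254)²
       = 36.06 / 39.12 = 0.9217.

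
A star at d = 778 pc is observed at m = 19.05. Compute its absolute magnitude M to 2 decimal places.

M = m − 5 log₁₀(d/10 pc) = 19.05 − 5 log₁₀(778/10)
  = 19.05 − 5 × 1.891 = 19.05 − 9.45 = 9.60.

9.60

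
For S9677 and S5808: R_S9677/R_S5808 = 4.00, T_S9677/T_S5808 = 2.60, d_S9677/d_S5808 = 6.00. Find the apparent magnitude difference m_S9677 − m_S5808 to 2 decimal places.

L_S9677/L_S5808 = (4.00)²(2.60)⁴ = 731.2.
F_S9677/F_S5808 = (L_S9677/L_S5808)/(d_S9677/d_S5808)² = 731.2/36.00 = 20.31.
m_S9677 − m_S5808 = −2.5 log₁₀(20.31) = -3.27.

-3.27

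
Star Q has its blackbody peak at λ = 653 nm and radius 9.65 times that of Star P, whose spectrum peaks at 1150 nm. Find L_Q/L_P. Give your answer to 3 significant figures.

Wien's law gives T ∝ 1/λ_max, so T_Q/T_P = λ_P/λ_Q = 1150/653 = 1.761.
Then L ∝ R²T⁴ gives L_Q/L_P = (9.65)² × (1.761)⁴ = 93.12 × 9.619 = 895.8.

896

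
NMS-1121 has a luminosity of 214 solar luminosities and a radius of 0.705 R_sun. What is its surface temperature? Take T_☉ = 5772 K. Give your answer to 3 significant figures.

2.63×10^4 K

T/T_☉ = (L/L_☉)^(1/4) / (R/R_☉)^(1/2)
T = 5772 × (214)^(1/4) / √(0.705) = 5772 × 3.825 / 0.8396 = 2.629×10^4 K.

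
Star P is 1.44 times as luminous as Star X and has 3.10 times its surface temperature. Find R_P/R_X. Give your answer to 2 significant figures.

L ∝ R²T⁴ gives R ∝ √L / T², so
R_P/R_X = √(1.44) / (3.10)² = 1.200 / 9.610 = 0.1249.

0.12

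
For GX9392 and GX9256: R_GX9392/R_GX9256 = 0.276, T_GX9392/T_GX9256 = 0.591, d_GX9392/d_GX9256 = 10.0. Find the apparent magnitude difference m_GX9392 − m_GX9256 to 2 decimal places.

L_GX9392/L_GX9256 = (0.276)²(0.591)⁴ = 0.009293.
F_GX9392/F_GX9256 = (L_GX9392/L_GX9256)/(d_GX9392/d_GX9256)² = 0.009293/100.0 = 9.293×10^-5.
m_GX9392 − m_GX9256 = −2.5 log₁₀(9.293×10^-5) = 10.08.

10.08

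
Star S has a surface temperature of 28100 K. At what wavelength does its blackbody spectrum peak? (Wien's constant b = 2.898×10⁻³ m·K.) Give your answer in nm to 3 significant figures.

103 nm

λ_max = b/T = 2.898×10⁻³ / 28100 = 1.03×10^-7 m = 103.1 nm.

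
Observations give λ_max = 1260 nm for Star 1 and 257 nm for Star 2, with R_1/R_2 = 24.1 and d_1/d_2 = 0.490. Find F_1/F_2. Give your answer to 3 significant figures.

4.19

Wien's law: T_1/T_2 = λ_2/λ_1 = 257/1260 = 0.2040.
L_1/L_2 = (R_1/R_2)²(T_1/T_2)⁴ = (24.1)²(0.2040)⁴ = 1.005.
F_1/F_2 = (L_1/L_2)/(d_1/d_2)² = 1.005/(0.490)² = 4.187.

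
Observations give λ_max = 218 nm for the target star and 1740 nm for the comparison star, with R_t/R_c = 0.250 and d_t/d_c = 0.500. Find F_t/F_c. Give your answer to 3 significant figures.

Wien's law: T_t/T_c = λ_c/λ_t = 1740/218 = 7.982.
L_t/L_c = (R_t/R_c)²(T_t/T_c)⁴ = (0.250)²(7.982)⁴ = 253.7.
F_t/F_c = (L_t/L_c)/(d_t/d_c)² = 253.7/(0.500)² = 1015.

1.01×10^3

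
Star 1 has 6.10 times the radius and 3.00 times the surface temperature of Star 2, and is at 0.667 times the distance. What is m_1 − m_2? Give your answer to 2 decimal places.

L_1/L_2 = (6.10)²(3.00)⁴ = 3014.
F_1/F_2 = (L_1/L_2)/(d_1/d_2)² = 3014/0.4449 = 6775.
m_1 − m_2 = −2.5 log₁₀(6775) = -9.58.

-9.58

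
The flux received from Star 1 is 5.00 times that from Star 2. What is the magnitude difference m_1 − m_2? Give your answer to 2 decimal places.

m_1 − m_2 = −2.5 log₁₀(F_1/F_2) = −2.5 log₁₀(5.00) = −2.5 × (0.699) = -1.747.

-1.75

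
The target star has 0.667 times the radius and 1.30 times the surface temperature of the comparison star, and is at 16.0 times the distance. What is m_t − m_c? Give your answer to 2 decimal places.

L_t/L_c = (0.667)²(1.30)⁴ = 1.271.
F_t/F_c = (L_t/L_c)/(d_t/d_c)² = 1.271/256.0 = 0.004963.
m_t − m_c = −2.5 log₁₀(0.004963) = 5.76.

5.76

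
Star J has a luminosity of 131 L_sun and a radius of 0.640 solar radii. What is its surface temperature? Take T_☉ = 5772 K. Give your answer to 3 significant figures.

T/T_☉ = (L/L_☉)^(1/4) / (R/R_☉)^(1/2)
T = 5772 × (131)^(1/4) / √(0.640) = 5772 × 3.383 / 0.8000 = 2.441×10^4 K.

2.44×10^4 K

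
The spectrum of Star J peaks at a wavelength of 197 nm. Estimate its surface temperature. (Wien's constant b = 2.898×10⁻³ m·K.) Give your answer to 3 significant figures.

1.47×10^4 K

T = b/λ_max = 2.898×10⁻³ / (197×10⁻⁹) = 1.471×10^4 K.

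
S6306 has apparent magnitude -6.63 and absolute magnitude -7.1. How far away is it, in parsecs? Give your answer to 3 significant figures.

m − M = 5 log₁₀(d/10 pc)
-6.63 − (-7.1) = 0.47 = 5 log₁₀(d/10)
d = 10 × 10^(0.47/5) = 10 × 10^0.094 = 12.42 pc.

12.4 pc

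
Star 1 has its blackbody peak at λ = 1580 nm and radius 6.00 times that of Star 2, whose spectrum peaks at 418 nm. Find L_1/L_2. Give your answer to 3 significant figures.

0.176

Wien's law gives T ∝ 1/λ_max, so T_1/T_2 = λ_2/λ_1 = 418/1580 = 0.2646.
Then L ∝ R²T⁴ gives L_1/L_2 = (6.00)² × (0.2646)⁴ = 36.00 × 0.004899 = 0.1764.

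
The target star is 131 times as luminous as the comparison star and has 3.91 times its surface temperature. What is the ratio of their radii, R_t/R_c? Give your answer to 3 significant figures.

0.749

L ∝ R²T⁴ gives R ∝ √L / T², so
R_t/R_c = √(131) / (3.91)² = 11.45 / 15.29 = 0.7487.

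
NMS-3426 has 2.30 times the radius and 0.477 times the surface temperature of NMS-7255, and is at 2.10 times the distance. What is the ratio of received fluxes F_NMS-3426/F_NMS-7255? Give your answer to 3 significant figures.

L_NMS-3426/L_NMS-7255 = (R_NMS-3426/R_NMS-7255)²(T_NMS-3426/T_NMS-7255)⁴ = (2.30)² × (0.477)⁴ = 0.2739.
F_NMS-3426/F_NMS-7255 = (L_NMS-3426/L_NMS-7255)/(d_NMS-3426/d_NMS-7255)² = 0.2739 / (2.10)² = 0.06210.

0.0621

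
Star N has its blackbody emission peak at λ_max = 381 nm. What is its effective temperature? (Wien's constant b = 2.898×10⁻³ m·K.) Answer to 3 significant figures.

T = b/λ_max = 2.898×10⁻³ / (381×10⁻⁹) = 7606 K.

7.61×10^3 K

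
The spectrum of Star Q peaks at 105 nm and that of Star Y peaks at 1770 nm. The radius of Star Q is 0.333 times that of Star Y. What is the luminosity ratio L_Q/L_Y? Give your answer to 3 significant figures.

8.95×10^3

Wien's law gives T ∝ 1/λ_max, so T_Q/T_Y = λ_Y/λ_Q = 1770/105 = 16.86.
Then L ∝ R²T⁴ gives L_Q/L_Y = (0.333)² × (16.86)⁴ = 0.1109 × 8.075×10^4 = 8954.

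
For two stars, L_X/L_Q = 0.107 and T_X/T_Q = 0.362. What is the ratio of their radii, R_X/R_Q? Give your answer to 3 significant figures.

2.50

L ∝ R²T⁴ gives R ∝ √L / T², so
R_X/R_Q = √(0.107) / (0.362)² = 0.3271 / 0.1310 = 2.496.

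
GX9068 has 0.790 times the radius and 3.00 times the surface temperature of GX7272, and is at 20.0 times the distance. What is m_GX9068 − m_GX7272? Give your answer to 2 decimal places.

L_GX9068/L_GX7272 = (0.790)²(3.00)⁴ = 50.55.
F_GX9068/F_GX7272 = (L_GX9068/L_GX7272)/(d_GX9068/d_GX7272)² = 50.55/400.0 = 0.1264.
m_GX9068 − m_GX7272 = −2.5 log₁₀(0.1264) = 2.25.

2.25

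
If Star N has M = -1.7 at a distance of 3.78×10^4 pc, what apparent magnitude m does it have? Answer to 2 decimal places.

16.19

m = M + 5 log₁₀(d/10 pc) = -1.7 + 5 log₁₀(3.78×10^4/10)
  = -1.7 + 5 × 3.577 = -1.7 + 17.89 = 16.19.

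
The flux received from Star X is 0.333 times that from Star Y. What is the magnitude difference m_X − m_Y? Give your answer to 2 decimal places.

1.19

m_X − m_Y = −2.5 log₁₀(F_X/F_Y) = −2.5 log₁₀(0.333) = −2.5 × (-0.478) = 1.194.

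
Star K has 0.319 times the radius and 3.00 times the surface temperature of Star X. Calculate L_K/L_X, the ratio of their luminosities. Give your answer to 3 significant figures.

From the Stefan–Boltzmann law, L ∝ R²T⁴, so
L_K/L_X = (R_K/R_X)² (T_K/T_X)⁴ = (0.319)² × (3.00)⁴ = 0.1018 × 81.00 = 8.243.

8.24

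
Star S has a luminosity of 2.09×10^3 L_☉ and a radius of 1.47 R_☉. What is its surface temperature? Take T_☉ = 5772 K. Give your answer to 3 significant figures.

T/T_☉ = (L/L_☉)^(1/4) / (R/R_☉)^(1/2)
T = 5772 × (2.09×10^3)^(1/4) / √(1.47) = 5772 × 6.761 / 1.212 = 3.219×10^4 K.

3.22×10^4 K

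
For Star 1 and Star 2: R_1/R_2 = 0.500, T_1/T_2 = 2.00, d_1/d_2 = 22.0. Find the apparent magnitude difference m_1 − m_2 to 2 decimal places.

5.21

L_1/L_2 = (0.500)²(2.00)⁴ = 4.000.
F_1/F_2 = (L_1/L_2)/(d_1/d_2)² = 4.000/484.0 = 0.008264.
m_1 − m_2 = −2.5 log₁₀(0.008264) = 5.21.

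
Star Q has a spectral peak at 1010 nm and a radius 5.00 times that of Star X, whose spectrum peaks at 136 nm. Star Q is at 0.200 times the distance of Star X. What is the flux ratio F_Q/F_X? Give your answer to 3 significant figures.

0.205

Wien's law: T_Q/T_X = λ_X/λ_Q = 136/1010 = 0.1347.
L_Q/L_X = (R_Q/R_X)²(T_Q/T_X)⁴ = (5.00)²(0.1347)⁴ = 0.008219.
F_Q/F_X = (L_Q/L_X)/(d_Q/d_X)² = 0.008219/(0.200)² = 0.2055.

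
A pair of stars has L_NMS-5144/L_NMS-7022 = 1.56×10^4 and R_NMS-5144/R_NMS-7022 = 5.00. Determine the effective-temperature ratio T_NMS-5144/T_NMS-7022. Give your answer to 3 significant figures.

L ∝ R²T⁴ gives T ∝ (L/R²)^(1/4), so
T_NMS-5144/T_NMS-7022 = (1.56×10^4 / 5.00²)^(1/4) = (624.0)^(1/4) = 4.998.

5.00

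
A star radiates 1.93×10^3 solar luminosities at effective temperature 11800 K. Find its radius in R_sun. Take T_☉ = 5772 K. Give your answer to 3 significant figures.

10.5 R_sun

R/R_☉ = √(L/L_☉) / (T/T_☉)² = √(1.93×10^3) / (2.044)²
       = 43.93 / 4.179 = 10.51.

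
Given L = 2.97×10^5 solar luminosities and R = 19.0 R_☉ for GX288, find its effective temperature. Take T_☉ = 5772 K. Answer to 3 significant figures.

3.09×10^4 K

T/T_☉ = (L/L_☉)^(1/4) / (R/R_☉)^(1/2)
T = 5772 × (2.97×10^5)^(1/4) / √(19.0) = 5772 × 23.34 / 4.359 = 3.091×10^4 K.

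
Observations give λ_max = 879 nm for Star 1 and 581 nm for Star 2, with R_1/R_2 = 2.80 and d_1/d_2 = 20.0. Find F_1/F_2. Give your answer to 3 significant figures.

Wien's law: T_1/T_2 = λ_2/λ_1 = 581/879 = 0.6610.
L_1/L_2 = (R_1/R_2)²(T_1/T_2)⁴ = (2.80)²(0.6610)⁴ = 1.496.
F_1/F_2 = (L_1/L_2)/(d_1/d_2)² = 1.496/(20.0)² = 0.003741.

0.00374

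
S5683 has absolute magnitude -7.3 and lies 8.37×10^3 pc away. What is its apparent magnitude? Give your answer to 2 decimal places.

7.31

m = M + 5 log₁₀(d/10 pc) = -7.3 + 5 log₁₀(8.37×10^3/10)
  = -7.3 + 5 × 2.923 = -7.3 + 14.61 = 7.31.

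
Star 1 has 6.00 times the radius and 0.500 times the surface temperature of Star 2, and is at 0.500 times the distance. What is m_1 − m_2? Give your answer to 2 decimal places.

-2.39

L_1/L_2 = (6.00)²(0.500)⁴ = 2.250.
F_1/F_2 = (L_1/L_2)/(d_1/d_2)² = 2.250/0.2500 = 9.000.
m_1 − m_2 = −2.5 log₁₀(9.000) = -2.39.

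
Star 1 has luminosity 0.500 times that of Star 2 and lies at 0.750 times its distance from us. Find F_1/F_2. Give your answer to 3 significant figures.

0.889

F = L/(4πd²), so F_1/F_2 = (L_1/L_2) / (d_1/d_2)²
= 0.500 / (0.750)² = 0.500 / 0.5625 = 0.8889.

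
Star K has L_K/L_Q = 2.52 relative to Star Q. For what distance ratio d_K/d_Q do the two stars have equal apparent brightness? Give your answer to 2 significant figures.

Equal flux requires L_K/d_K² = L_Q/d_Q², so d_K/d_Q = √(L_K/L_Q)
= √(2.52) = 1.587.

1.6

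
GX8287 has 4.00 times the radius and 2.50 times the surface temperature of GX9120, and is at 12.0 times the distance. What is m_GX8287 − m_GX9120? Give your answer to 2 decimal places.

L_GX8287/L_GX9120 = (4.00)²(2.50)⁴ = 625.0.
F_GX8287/F_GX9120 = (L_GX8287/L_GX9120)/(d_GX8287/d_GX9120)² = 625.0/144.0 = 4.340.
m_GX8287 − m_GX9120 = −2.5 log₁₀(4.340) = -1.59.

-1.59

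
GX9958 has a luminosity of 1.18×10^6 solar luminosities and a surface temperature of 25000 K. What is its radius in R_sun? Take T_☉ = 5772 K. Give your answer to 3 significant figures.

R/R_☉ = √(L/L_☉) / (T/T_☉)² = √(1.18×10^6) / (4.331)²
       = 1086 / 18.76 = 57.90.

57.9 R_sun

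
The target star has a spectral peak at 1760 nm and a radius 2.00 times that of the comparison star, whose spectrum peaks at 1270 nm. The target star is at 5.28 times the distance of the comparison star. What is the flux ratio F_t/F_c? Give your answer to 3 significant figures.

Wien's law: T_t/T_c = λ_c/λ_t = 1270/1760 = 0.7216.
L_t/L_c = (R_t/R_c)²(T_t/T_c)⁴ = (2.00)²(0.7216)⁴ = 1.084.
F_t/F_c = (L_t/L_c)/(d_t/d_c)² = 1.084/(5.28)² = 0.03890.

0.0389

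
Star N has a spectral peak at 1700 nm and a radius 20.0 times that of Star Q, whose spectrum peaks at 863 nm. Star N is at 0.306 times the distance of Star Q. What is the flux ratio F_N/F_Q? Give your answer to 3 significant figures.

284

Wien's law: T_N/T_Q = λ_Q/λ_N = 863/1700 = 0.5076.
L_N/L_Q = (R_N/R_Q)²(T_N/T_Q)⁴ = (20.0)²(0.5076)⁴ = 26.56.
F_N/F_Q = (L_N/L_Q)/(d_N/d_Q)² = 26.56/(0.306)² = 283.7.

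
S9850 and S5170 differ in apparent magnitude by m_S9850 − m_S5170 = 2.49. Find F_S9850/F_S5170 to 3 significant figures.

F_S9850/F_S5170 = 10^(−(m_S9850 − m_S5170)/2.5) = 10^(-2.49/2.5) = 10^-0.996 = 0.1009.

0.101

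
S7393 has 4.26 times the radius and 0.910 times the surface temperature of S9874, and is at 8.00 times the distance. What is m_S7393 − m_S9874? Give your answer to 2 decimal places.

L_S7393/L_S9874 = (4.26)²(0.910)⁴ = 12.44.
F_S7393/F_S9874 = (L_S7393/L_S9874)/(d_S7393/d_S9874)² = 12.44/64.00 = 0.1944.
m_S7393 − m_S9874 = −2.5 log₁₀(0.1944) = 1.78.

1.78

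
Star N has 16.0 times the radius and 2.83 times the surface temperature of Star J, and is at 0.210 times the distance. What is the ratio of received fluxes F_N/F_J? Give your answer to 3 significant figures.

L_N/L_J = (R_N/R_J)²(T_N/T_J)⁴ = (16.0)² × (2.83)⁴ = 1.642×10^4.
F_N/F_J = (L_N/L_J)/(d_N/d_J)² = 1.642×10^4 / (0.210)² = 3.723×10^5.

3.72×10^5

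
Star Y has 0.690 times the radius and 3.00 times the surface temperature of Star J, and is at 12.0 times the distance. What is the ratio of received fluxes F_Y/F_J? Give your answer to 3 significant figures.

L_Y/L_J = (R_Y/R_J)²(T_Y/T_J)⁴ = (0.690)² × (3.00)⁴ = 38.56.
F_Y/F_J = (L_Y/L_J)/(d_Y/d_J)² = 38.56 / (12.0)² = 0.2678.

0.268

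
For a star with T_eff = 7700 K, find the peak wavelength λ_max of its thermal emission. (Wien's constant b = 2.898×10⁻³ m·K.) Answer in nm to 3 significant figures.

376 nm

λ_max = b/T = 2.898×10⁻³ / 7700 = 3.76×10^-7 m = 376.4 nm.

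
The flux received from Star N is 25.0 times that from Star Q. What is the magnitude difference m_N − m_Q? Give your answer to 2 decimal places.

-3.49

m_N − m_Q = −2.5 log₁₀(F_N/F_Q) = −2.5 log₁₀(25.0) = −2.5 × (1.398) = -3.495.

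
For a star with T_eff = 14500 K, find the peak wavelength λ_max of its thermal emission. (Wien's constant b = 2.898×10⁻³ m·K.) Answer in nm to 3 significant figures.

200 nm

λ_max = b/T = 2.898×10⁻³ / 14500 = 2.00×10^-7 m = 199.9 nm.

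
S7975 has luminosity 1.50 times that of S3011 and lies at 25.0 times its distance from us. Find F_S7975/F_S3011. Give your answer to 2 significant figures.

F = L/(4πd²), so F_S7975/F_S3011 = (L_S7975/L_S3011) / (d_S7975/d_S3011)²
= 1.50 / (25.0)² = 1.50 / 625.0 = 0.002400.

0.0024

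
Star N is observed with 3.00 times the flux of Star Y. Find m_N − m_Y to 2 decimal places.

m_N − m_Y = −2.5 log₁₀(F_N/F_Y) = −2.5 log₁₀(3.00) = −2.5 × (0.477) = -1.193.

-1.19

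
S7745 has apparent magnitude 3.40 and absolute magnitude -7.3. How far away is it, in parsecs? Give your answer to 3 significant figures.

1.38×10^3 pc

m − M = 5 log₁₀(d/10 pc)
3.40 − (-7.3) = 10.70 = 5 log₁₀(d/10)
d = 10 × 10^(10.70/5) = 10 × 10^2.140 = 1380 pc.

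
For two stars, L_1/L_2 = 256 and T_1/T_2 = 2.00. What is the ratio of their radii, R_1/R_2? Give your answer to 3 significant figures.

4.00

L ∝ R²T⁴ gives R ∝ √L / T², so
R_1/R_2 = √(256) / (2.00)² = 16.00 / 4.000 = 4.000.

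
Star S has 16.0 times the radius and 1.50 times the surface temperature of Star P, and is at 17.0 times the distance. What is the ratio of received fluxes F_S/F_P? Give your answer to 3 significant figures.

4.48

L_S/L_P = (R_S/R_P)²(T_S/T_P)⁴ = (16.0)² × (1.50)⁴ = 1296.
F_S/F_P = (L_S/L_P)/(d_S/d_P)² = 1296 / (17.0)² = 4.484.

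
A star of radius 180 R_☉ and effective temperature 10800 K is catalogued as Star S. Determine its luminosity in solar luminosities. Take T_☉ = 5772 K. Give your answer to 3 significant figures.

3.97×10^5 solar luminosities

L/L_☉ = (R/R_☉)² (T/T_☉)⁴ = (180)² × (10800/5772)⁴
       = 3.240×10^4 × (1.871)⁴ = 3.240×10^4 × 12.26 = 3.971×10^5.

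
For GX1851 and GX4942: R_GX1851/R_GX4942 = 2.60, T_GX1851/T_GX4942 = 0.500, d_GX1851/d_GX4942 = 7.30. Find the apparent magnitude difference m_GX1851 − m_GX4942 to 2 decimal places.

L_GX1851/L_GX4942 = (2.60)²(0.500)⁴ = 0.4225.
F_GX1851/F_GX4942 = (L_GX1851/L_GX4942)/(d_GX1851/d_GX4942)² = 0.4225/53.29 = 0.007928.
m_GX1851 − m_GX4942 = −2.5 log₁₀(0.007928) = 5.25.

5.25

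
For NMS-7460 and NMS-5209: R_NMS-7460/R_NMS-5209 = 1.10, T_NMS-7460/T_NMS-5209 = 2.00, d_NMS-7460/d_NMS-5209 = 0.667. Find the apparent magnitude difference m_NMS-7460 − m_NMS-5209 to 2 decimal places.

-4.10

L_NMS-7460/L_NMS-5209 = (1.10)²(2.00)⁴ = 19.36.
F_NMS-7460/F_NMS-5209 = (L_NMS-7460/L_NMS-5209)/(d_NMS-7460/d_NMS-5209)² = 19.36/0.4449 = 43.52.
m_NMS-7460 − m_NMS-5209 = −2.5 log₁₀(43.52) = -4.10.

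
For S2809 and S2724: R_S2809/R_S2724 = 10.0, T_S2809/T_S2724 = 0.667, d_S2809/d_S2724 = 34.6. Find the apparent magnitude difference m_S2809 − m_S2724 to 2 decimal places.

L_S2809/L_S2724 = (10.0)²(0.667)⁴ = 19.79.
F_S2809/F_S2724 = (L_S2809/L_S2724)/(d_S2809/d_S2724)² = 19.79/1197 = 0.01653.
m_S2809 − m_S2724 = −2.5 log₁₀(0.01653) = 4.45.

4.45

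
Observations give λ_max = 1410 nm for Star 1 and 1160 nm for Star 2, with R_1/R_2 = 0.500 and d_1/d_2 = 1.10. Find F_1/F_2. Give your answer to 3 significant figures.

Wien's law: T_1/T_2 = λ_2/λ_1 = 1160/1410 = 0.8227.
L_1/L_2 = (R_1/R_2)²(T_1/T_2)⁴ = (0.500)²(0.8227)⁴ = 0.1145.
F_1/F_2 = (L_1/L_2)/(d_1/d_2)² = 0.1145/(1.10)² = 0.09465.

0.0946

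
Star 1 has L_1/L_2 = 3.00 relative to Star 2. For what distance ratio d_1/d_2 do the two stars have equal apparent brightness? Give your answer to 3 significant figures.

Equal flux requires L_1/d_1² = L_2/d_2², so d_1/d_2 = √(L_1/L_2)
= √(3.00) = 1.732.

1.73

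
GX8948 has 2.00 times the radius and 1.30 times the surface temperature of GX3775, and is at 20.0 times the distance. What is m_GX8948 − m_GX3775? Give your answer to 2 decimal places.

3.86

L_GX8948/L_GX3775 = (2.00)²(1.30)⁴ = 11.42.
F_GX8948/F_GX3775 = (L_GX8948/L_GX3775)/(d_GX8948/d_GX3775)² = 11.42/400.0 = 0.02856.
m_GX8948 − m_GX3775 = −2.5 log₁₀(0.02856) = 3.86.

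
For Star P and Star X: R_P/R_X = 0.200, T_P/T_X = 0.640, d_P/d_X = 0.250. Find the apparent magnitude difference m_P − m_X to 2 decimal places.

2.42

L_P/L_X = (0.200)²(0.640)⁴ = 0.006711.
F_P/F_X = (L_P/L_X)/(d_P/d_X)² = 0.006711/0.06250 = 0.1074.
m_P − m_X = −2.5 log₁₀(0.1074) = 2.42.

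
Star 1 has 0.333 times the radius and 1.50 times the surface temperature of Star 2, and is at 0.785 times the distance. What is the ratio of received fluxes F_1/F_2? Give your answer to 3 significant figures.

0.911

L_1/L_2 = (R_1/R_2)²(T_1/T_2)⁴ = (0.333)² × (1.50)⁴ = 0.5614.
F_1/F_2 = (L_1/L_2)/(d_1/d_2)² = 0.5614 / (0.785)² = 0.9110.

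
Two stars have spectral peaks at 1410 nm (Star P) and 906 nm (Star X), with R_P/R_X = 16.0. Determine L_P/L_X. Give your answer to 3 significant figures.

Wien's law gives T ∝ 1/λ_max, so T_P/T_X = λ_X/λ_P = 906/1410 = 0.6426.
Then L ∝ R²T⁴ gives L_P/L_X = (16.0)² × (0.6426)⁴ = 256.0 × 0.1705 = 43.64.

43.6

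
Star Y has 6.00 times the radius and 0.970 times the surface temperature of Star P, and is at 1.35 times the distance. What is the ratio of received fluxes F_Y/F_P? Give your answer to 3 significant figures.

L_Y/L_P = (R_Y/R_P)²(T_Y/T_P)⁴ = (6.00)² × (0.970)⁴ = 31.87.
F_Y/F_P = (L_Y/L_P)/(d_Y/d_P)² = 31.87 / (1.35)² = 17.49.

17.5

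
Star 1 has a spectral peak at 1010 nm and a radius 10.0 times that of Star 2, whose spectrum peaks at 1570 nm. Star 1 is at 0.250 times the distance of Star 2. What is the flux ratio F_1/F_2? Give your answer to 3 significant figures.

Wien's law: T_1/T_2 = λ_2/λ_1 = 1570/1010 = 1.554.
L_1/L_2 = (R_1/R_2)²(T_1/T_2)⁴ = (10.0)²(1.554)⁴ = 583.9.
F_1/F_2 = (L_1/L_2)/(d_1/d_2)² = 583.9/(0.250)² = 9342.

9.34×10^3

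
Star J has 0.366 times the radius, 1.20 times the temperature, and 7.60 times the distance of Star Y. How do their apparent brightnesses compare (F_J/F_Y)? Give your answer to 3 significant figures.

L_J/L_Y = (R_J/R_Y)²(T_J/T_Y)⁴ = (0.366)² × (1.20)⁴ = 0.2778.
F_J/F_Y = (L_J/L_Y)/(d_J/d_Y)² = 0.2778 / (7.60)² = 0.004809.

0.00481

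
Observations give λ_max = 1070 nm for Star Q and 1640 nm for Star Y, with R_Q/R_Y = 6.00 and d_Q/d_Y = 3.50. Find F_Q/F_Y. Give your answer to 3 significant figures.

16.2

Wien's law: T_Q/T_Y = λ_Y/λ_Q = 1640/1070 = 1.533.
L_Q/L_Y = (R_Q/R_Y)²(T_Q/T_Y)⁴ = (6.00)²(1.533)⁴ = 198.7.
F_Q/F_Y = (L_Q/L_Y)/(d_Q/d_Y)² = 198.7/(3.50)² = 16.22.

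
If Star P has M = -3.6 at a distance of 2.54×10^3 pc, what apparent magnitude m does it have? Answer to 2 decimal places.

m = M + 5 log₁₀(d/10 pc) = -3.6 + 5 log₁₀(2.54×10^3/10)
  = -3.6 + 5 × 2.405 = -3.6 + 12.02 = 8.42.

8.42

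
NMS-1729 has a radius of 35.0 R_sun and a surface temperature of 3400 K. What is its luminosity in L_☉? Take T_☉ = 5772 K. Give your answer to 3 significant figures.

147 L_☉

L/L_☉ = (R/R_☉)² (T/T_☉)⁴ = (35.0)² × (3400/5772)⁴
       = 1225 × (0.5891)⁴ = 1225 × 0.1204 = 147.5.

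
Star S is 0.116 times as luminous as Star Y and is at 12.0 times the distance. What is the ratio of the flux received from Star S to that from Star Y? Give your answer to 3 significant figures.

F = L/(4πd²), so F_S/F_Y = (L_S/L_Y) / (d_S/d_Y)²
= 0.116 / (12.0)² = 0.116 / 144.0 = 8.056×10^-4.

8.06×10^-4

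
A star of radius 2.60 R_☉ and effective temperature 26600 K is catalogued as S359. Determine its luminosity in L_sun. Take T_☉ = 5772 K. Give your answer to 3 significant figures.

3.05×10^3 L_sun

L/L_☉ = (R/R_☉)² (T/T_☉)⁴ = (2.60)² × (26600/5772)⁴
       = 6.760 × (4.608)⁴ = 6.760 × 451.0 = 3049.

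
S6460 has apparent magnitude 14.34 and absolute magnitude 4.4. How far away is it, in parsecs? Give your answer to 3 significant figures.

973 pc

m − M = 5 log₁₀(d/10 pc)
14.34 − (4.4) = 9.94 = 5 log₁₀(d/10)
d = 10 × 10^(9.94/5) = 10 × 10^1.988 = 972.7 pc.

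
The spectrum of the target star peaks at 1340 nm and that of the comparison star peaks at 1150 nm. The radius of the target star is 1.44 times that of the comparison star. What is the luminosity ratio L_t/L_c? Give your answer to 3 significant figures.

Wien's law gives T ∝ 1/λ_max, so T_t/T_c = λ_c/λ_t = 1150/1340 = 0.8582.
Then L ∝ R²T⁴ gives L_t/L_c = (1.44)² × (0.8582)⁴ = 2.074 × 0.5425 = 1.125.

1.12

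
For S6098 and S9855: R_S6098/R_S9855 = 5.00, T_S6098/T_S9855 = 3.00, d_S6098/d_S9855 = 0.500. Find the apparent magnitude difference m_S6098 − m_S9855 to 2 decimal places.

L_S6098/L_S9855 = (5.00)²(3.00)⁴ = 2025.
F_S6098/F_S9855 = (L_S6098/L_S9855)/(d_S6098/d_S9855)² = 2025/0.2500 = 8100.
m_S6098 − m_S9855 = −2.5 log₁₀(8100) = -9.77.

-9.77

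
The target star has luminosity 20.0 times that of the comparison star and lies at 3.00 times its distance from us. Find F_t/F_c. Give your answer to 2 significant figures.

2.2

F = L/(4πd²), so F_t/F_c = (L_t/L_c) / (d_t/d_c)²
= 20.0 / (3.00)² = 20.0 / 9.000 = 2.222.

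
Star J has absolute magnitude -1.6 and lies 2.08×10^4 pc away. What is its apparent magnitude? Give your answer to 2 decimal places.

14.99

m = M + 5 log₁₀(d/10 pc) = -1.6 + 5 log₁₀(2.08×10^4/10)
  = -1.6 + 5 × 3.318 = -1.6 + 16.59 = 14.99.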